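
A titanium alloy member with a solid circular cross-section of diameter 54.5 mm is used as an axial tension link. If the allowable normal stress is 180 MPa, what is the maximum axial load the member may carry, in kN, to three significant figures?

420 kN

A = 2333 mm².
P_max = σ_allow · A = 180 · 2333 = 419900 N = 419.9 kN.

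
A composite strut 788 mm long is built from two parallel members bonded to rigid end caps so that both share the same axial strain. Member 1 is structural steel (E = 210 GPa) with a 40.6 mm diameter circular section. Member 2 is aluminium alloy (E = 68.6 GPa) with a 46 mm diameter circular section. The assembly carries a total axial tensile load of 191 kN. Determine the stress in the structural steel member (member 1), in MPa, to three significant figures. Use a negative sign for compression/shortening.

A_1 = 1295 mm².
A_2 = 1662 mm².
Equal strain + equilibrium ⇒ each member carries load in proportion to AE: A₁E₁ = 271900000 N, A₂E₂ = 114000000 N, ΣAE = 385900000 N.
σ₁ = P·E₁/ΣAE = 191000·210000/385900000 = 103.9 MPa.

104 MPa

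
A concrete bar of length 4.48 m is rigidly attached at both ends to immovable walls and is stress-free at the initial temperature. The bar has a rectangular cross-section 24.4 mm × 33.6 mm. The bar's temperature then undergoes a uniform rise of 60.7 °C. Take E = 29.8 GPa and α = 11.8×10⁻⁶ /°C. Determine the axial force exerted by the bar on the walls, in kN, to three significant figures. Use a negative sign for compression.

-17.5 kN

Free thermal expansion αLΔT = 11.8e-6 · 4480 · 60.7 = 3.209 mm.
The walls impose strain ε = −(3.209)/4480 = -7.1626e-04; σ = Eε = 29800 · -7.1626e-04 = -21.34 MPa.
Wall reaction R = σ·A = -21.34·819.8 = -17500 N = -17.5 kN.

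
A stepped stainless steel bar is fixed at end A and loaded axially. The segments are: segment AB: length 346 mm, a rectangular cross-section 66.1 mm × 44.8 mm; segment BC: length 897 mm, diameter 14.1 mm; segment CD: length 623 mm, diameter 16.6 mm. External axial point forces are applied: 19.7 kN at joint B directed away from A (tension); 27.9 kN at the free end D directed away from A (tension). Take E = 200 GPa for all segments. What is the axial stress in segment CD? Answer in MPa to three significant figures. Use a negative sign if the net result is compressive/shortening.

129 MPa

Internal axial forces (sectioning from the free end, tension +): N_CD = 27.9 kN, N_BC = 27.9 kN, N_AB = 47.6 kN.
A_CD = 216.4 mm².
σ_CD = N_CD/A_CD = 27900/216.4 = 128.9 MPa.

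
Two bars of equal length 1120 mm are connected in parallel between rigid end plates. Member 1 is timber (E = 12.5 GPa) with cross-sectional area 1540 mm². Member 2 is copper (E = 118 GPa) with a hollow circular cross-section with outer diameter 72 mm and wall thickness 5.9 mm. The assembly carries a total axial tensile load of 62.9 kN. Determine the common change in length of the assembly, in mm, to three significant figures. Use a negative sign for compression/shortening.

A_2 = 1225 mm².
Equal strain + equilibrium ⇒ each member carries load in proportion to AE: A₁E₁ = 19250000 N, A₂E₂ = 144600000 N, ΣAE = 163800000 N.
δ = PL/ΣAE = 62900·1120/163800000 = 0.43 mm.

0.430 mm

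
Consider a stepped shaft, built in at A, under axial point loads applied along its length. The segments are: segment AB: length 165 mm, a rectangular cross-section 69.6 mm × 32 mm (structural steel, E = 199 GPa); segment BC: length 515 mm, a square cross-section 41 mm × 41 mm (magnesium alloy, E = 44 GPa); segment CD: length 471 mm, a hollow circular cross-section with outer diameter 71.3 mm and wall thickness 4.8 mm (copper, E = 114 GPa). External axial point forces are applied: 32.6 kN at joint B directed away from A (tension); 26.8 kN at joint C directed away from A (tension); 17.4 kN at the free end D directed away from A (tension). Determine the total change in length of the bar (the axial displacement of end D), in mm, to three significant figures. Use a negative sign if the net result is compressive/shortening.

0.408 mm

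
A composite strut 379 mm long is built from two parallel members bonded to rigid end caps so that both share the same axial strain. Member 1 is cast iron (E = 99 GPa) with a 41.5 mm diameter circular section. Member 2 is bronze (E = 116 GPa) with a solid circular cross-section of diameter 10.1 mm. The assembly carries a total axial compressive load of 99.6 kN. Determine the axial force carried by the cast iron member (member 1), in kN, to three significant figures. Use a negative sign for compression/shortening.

A_1 = 1353 mm².
A_2 = 80.12 mm².
Equal strain + equilibrium ⇒ each member carries load in proportion to AE: A₁E₁ = 133900000 N, A₂E₂ = 9294000 N, ΣAE = 143200000 N.
F₁ = P·A₁E₁/ΣAE = -99600·133900000/143200000 = -93140 N.

-93.1 kN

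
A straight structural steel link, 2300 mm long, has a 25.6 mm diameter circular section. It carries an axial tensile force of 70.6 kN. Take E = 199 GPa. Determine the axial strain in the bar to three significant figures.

6.89e-04

A = 514.7 mm².
σ = N/A = 137.2 MPa; ε = σ/E = 137.2/199000 = 6.893e-04.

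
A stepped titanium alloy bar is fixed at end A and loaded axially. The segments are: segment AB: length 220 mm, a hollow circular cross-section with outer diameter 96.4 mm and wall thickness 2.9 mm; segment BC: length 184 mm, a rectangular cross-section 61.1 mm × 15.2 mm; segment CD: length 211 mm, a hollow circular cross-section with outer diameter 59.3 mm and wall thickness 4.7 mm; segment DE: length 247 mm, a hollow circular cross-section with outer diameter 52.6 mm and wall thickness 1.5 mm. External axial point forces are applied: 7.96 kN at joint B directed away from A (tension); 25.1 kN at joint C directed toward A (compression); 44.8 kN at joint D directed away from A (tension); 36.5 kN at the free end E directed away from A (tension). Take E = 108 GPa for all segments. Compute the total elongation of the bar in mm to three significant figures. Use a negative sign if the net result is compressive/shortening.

0.800 mm

Internal axial forces (sectioning from the free end, tension +): N_DE = 36.5 kN, N_CD = 81.3 kN, N_BC = 56.2 kN, N_AB = 64.16 kN.
A_AB = 851.8 mm².
A_BC = 928.7 mm².
A_CD = 806.2 mm².
A_DE = 240.8 mm².
δ_AB = 64160·220/(851.8·108000) = 0.1534 mm
δ_BC = 56200·184/(928.7·108000) = 0.1031 mm
δ_CD = 81300·211/(806.2·108000) = 0.197 mm
δ_DE = 36500·247/(240.8·108000) = 0.3467 mm
δ = Σδ_i = 0.8002 mm.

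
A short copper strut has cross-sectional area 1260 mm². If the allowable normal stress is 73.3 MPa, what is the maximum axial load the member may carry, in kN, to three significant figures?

P_max = σ_allow · A = 73.3 · 1260 = 92360 N = 92.36 kN.

92.4 kN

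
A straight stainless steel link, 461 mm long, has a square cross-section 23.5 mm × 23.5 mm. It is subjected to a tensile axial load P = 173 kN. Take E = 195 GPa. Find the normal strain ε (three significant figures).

A = 552.2 mm².
σ = N/A = 313.3 MPa; ε = σ/E = 313.3/195000 = 1.606e-03.

0.00161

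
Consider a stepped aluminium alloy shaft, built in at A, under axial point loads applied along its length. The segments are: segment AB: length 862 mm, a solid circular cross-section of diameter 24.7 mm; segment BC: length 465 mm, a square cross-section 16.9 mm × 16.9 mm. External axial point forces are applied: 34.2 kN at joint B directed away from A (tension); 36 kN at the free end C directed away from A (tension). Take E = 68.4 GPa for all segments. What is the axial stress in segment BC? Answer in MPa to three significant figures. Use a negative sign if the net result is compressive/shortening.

Internal axial forces (sectioning from the free end, tension +): N_BC = 36 kN, N_AB = 70.2 kN.
A_BC = 285.6 mm².
σ_BC = N_BC/A_BC = 36000/285.6 = 126 MPa.

126 MPa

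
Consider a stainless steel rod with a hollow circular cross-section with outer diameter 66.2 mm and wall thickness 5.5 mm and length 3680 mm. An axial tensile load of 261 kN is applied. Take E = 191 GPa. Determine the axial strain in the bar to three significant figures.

A = 1049 mm².
σ = N/A = 248.9 MPa; ε = σ/E = 248.9/191000 = 1.303e-03.

0.00130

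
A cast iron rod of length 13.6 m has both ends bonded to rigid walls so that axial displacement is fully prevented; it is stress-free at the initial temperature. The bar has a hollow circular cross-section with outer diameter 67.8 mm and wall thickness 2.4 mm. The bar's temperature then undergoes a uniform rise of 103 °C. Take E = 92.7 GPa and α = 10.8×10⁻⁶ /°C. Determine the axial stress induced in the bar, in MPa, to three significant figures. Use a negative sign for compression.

-103 MPa

Free thermal expansion αLΔT = 10.8e-6 · 13600 · 103 = 15.13 mm.
The walls impose strain ε = −(15.13)/13600 = -1.1124e-03; σ = Eε = 92700 · -1.1124e-03 = -103.1 MPa.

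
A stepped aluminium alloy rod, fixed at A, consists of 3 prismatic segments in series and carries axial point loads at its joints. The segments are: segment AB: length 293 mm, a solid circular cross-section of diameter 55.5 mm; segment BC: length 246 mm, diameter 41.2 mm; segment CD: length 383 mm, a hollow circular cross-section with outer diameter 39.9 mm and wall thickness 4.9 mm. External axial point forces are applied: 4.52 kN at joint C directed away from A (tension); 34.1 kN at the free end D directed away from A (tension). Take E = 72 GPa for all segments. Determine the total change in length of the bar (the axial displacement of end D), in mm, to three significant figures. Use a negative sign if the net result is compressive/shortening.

0.501 mm

Internal axial forces (sectioning from the free end, tension +): N_CD = 34.1 kN, N_BC = 38.62 kN, N_AB = 38.62 kN.
A_AB = 2419 mm².
A_BC = 1333 mm².
A_CD = 538.8 mm².
δ_AB = 38620·293/(2419·72000) = 0.06496 mm
δ_BC = 38620·246/(1333·72000) = 0.09898 mm
δ_CD = 34100·383/(538.8·72000) = 0.3367 mm
δ = Σδ_i = 0.5006 mm.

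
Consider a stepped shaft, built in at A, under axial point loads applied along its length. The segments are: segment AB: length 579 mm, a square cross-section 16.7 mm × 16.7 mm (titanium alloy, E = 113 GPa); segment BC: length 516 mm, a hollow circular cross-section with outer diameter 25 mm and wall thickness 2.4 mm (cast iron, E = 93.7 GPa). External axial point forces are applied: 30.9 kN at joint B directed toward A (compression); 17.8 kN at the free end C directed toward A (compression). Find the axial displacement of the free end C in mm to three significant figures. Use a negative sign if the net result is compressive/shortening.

-1.47 mm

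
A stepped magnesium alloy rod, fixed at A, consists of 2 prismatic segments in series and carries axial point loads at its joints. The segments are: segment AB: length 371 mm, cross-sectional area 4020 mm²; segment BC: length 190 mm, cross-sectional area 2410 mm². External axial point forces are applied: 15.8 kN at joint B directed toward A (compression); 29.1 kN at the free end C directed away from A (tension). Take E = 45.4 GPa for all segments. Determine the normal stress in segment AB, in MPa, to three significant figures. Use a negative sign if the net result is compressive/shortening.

Internal axial forces (sectioning from the free end, tension +): N_BC = 29.1 kN, N_AB = 13.3 kN.
σ_AB = N_AB/A_AB = 13300/4020 = 3.308 MPa.

3.31 MPa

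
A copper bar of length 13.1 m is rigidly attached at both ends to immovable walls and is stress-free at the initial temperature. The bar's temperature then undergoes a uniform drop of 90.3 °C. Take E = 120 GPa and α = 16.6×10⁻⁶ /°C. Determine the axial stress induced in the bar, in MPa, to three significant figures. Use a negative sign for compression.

180 MPa

Free thermal expansion αLΔT = 16.6e-6 · 13100 · -90.3 = -19.64 mm.
The walls impose strain ε = −(-19.64)/13100 = 1.4990e-03; σ = Eε = 120000 · 1.4990e-03 = 179.9 MPa.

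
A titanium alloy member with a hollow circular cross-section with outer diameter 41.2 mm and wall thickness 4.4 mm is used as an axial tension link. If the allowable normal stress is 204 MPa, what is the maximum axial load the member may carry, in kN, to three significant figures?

A = 508.7 mm².
P_max = σ_allow · A = 204 · 508.7 = 103800 N = 103.8 kN.

104 kN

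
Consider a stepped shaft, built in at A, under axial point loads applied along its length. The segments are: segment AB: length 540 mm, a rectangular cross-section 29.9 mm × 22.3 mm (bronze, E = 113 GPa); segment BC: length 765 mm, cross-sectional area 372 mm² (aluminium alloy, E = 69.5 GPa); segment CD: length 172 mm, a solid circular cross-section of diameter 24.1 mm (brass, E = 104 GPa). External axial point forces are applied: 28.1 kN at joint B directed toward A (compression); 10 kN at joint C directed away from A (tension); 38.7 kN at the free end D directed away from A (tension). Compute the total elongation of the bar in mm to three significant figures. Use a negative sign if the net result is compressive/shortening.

1.73 mm

Internal axial forces (sectioning from the free end, tension +): N_CD = 38.7 kN, N_BC = 48.7 kN, N_AB = 20.6 kN.
A_AB = 666.8 mm².
A_CD = 456.2 mm².
δ_AB = 20600·540/(666.8·113000) = 0.1476 mm
δ_BC = 48700·765/(372·69500) = 1.441 mm
δ_CD = 38700·172/(456.2·104000) = 0.1403 mm
δ = Σδ_i = 1.729 mm.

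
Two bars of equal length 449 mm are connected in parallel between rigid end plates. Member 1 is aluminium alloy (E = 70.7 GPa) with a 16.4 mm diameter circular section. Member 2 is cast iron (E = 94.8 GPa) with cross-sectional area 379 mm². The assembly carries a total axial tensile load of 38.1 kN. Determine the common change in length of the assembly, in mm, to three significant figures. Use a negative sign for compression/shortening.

A_1 = 211.2 mm².
Equal strain + equilibrium ⇒ each member carries load in proportion to AE: A₁E₁ = 14930000 N, A₂E₂ = 35930000 N, ΣAE = 50860000 N.
δ = PL/ΣAE = 38100·449/50860000 = 0.3363 mm.

0.336 mm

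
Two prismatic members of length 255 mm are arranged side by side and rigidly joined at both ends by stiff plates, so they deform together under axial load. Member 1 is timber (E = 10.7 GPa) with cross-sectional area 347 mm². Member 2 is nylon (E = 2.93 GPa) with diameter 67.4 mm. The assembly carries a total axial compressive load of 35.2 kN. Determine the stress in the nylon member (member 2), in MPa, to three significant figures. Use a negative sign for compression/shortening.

-7.28 MPa

A_2 = 3568 mm².
Equal strain + equilibrium ⇒ each member carries load in proportion to AE: A₁E₁ = 3713000 N, A₂E₂ = 10450000 N, ΣAE = 14170000 N.
σ₂ = P·E₂/ΣAE = -35200·2930/14170000 = -7.28 MPa.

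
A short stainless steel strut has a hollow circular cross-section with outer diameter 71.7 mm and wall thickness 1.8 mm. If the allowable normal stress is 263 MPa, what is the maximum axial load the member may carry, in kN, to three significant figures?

A = 395.3 mm².
P_max = σ_allow · A = 263 · 395.3 = 104000 N = 104 kN.

104 kN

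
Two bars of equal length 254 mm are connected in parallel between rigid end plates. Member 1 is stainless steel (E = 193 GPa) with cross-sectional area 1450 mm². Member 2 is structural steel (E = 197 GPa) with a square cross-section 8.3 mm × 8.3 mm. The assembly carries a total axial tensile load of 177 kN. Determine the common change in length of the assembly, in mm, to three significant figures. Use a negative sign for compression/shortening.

0.153 mm

A_2 = 68.89 mm².
Equal strain + equilibrium ⇒ each member carries load in proportion to AE: A₁E₁ = 279800000 N, A₂E₂ = 13570000 N, ΣAE = 293400000 N.
δ = PL/ΣAE = 177000·254/293400000 = 0.1532 mm.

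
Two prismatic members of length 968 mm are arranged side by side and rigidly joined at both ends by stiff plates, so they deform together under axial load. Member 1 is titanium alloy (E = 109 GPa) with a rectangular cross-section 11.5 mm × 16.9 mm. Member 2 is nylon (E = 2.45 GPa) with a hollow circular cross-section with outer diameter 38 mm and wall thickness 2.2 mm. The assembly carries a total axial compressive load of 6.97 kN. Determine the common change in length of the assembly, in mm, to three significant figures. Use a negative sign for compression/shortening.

-0.310 mm

A_1 = 194.3 mm².
A_2 = 247.4 mm².
Equal strain + equilibrium ⇒ each member carries load in proportion to AE: A₁E₁ = 21180000 N, A₂E₂ = 606200 N, ΣAE = 21790000 N.
δ = PL/ΣAE = -6970·968/21790000 = -0.3096 mm.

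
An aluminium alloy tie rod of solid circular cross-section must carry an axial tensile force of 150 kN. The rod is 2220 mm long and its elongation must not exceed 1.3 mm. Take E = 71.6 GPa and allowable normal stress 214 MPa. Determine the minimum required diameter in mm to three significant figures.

67.5 mm

Required area A ≥ P/σ_allow = 150000/214 = 700.9 mm².
For a solid circular section, d ≥ √(4A/π) = 29.87 mm.
Elongation limit: A ≥ PL/(Eδ_allow) = 150000·2220/(71600·1.3) = 3578 mm² ⇒ d ≥ 67.49 mm.
The elongation limit governs.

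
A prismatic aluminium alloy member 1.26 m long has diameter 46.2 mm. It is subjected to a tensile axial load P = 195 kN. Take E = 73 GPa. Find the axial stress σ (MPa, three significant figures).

A = 1676 mm².
σ = N/A = 195000/1676 = 116.3 MPa.

116 MPa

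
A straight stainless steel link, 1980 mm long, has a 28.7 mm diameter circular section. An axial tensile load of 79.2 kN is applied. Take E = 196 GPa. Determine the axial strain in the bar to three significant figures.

6.25e-04

A = 646.9 mm².
σ = N/A = 122.4 MPa; ε = σ/E = 122.4/196000 = 6.246e-04.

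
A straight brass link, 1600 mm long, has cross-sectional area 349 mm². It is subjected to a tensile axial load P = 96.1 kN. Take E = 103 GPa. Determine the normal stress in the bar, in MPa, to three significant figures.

275 MPa

σ = N/A = 96100/349 = 275.4 MPa.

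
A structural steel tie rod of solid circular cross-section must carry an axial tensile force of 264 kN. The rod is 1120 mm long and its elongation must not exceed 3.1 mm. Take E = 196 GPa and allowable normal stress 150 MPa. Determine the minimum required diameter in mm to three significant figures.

Required area A ≥ P/σ_allow = 264000/150 = 1760 mm².
For a solid circular section, d ≥ √(4A/π) = 47.34 mm.
Elongation limit: A ≥ PL/(Eδ_allow) = 264000·1120/(196000·3.1) = 486.6 mm² ⇒ d ≥ 24.89 mm.
The stress limit governs.

47.3 mm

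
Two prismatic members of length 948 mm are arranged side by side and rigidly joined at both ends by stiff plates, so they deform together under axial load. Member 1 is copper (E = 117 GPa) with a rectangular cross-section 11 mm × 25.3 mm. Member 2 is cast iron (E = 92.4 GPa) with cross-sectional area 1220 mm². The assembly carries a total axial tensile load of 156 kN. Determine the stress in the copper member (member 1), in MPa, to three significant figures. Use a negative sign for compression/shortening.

126 MPa

A_1 = 278.3 mm².
Equal strain + equilibrium ⇒ each member carries load in proportion to AE: A₁E₁ = 32560000 N, A₂E₂ = 112700000 N, ΣAE = 145300000 N.
σ₁ = P·E₁/ΣAE = 156000·117000/145300000 = 125.6 MPa.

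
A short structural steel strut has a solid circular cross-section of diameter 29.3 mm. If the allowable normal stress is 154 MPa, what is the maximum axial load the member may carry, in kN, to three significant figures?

A = 674.3 mm².
P_max = σ_allow · A = 154 · 674.3 = 103800 N = 103.8 kN.

104 kN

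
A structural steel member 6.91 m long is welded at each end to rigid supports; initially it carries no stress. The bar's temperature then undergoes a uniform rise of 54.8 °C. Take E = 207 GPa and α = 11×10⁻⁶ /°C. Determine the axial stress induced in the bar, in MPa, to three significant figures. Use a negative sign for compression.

-125 MPa

Free thermal expansion αLΔT = 11e-6 · 6910 · 54.8 = 4.165 mm.
The walls impose strain ε = −(4.165)/6910 = -6.0280e-04; σ = Eε = 207000 · -6.0280e-04 = -124.8 MPa.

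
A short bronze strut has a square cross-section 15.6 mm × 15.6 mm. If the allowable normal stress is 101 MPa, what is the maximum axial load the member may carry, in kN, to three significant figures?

A = 243.4 mm².
P_max = σ_allow · A = 101 · 243.4 = 24580 N = 24.58 kN.

24.6 kN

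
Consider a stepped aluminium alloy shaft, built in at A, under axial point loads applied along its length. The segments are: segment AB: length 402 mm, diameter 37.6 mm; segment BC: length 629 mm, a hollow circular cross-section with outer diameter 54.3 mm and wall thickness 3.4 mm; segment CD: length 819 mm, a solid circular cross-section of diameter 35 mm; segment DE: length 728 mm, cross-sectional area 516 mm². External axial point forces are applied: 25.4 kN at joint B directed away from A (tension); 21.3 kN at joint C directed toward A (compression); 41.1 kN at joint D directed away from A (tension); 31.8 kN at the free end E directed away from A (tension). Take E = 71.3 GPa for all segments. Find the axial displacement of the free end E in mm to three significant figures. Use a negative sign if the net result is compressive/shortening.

2.73 mm

Internal axial forces (sectioning from the free end, tension +): N_DE = 31.8 kN, N_CD = 72.9 kN, N_BC = 51.6 kN, N_AB = 77 kN.
A_AB = 1110 mm².
A_BC = 543.7 mm².
A_CD = 962.1 mm².
δ_AB = 77000·402/(1110·71300) = 0.391 mm
δ_BC = 51600·629/(543.7·71300) = 0.8373 mm
δ_CD = 72900·819/(962.1·71300) = 0.8704 mm
δ_DE = 31800·728/(516·71300) = 0.6292 mm
δ = Σδ_i = 2.728 mm.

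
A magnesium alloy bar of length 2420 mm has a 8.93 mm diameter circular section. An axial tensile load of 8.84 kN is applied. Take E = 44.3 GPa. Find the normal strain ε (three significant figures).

A = 62.63 mm².
σ = N/A = 141.1 MPa; ε = σ/E = 141.1/44300 = 3.186e-03.

0.00319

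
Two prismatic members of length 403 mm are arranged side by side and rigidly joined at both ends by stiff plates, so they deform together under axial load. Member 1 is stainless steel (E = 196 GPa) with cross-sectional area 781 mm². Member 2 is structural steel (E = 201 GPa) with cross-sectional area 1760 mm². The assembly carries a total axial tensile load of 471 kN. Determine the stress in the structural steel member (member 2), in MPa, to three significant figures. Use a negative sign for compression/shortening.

Equal strain + equilibrium ⇒ each member carries load in proportion to AE: A₁E₁ = 153100000 N, A₂E₂ = 353800000 N, ΣAE = 506800000 N.
σ₂ = P·E₂/ΣAE = 471000·201000/506800000 = 186.8 MPa.

187 MPa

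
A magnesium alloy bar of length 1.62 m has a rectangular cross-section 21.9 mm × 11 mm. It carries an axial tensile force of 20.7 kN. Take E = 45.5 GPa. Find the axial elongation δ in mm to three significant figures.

3.06 mm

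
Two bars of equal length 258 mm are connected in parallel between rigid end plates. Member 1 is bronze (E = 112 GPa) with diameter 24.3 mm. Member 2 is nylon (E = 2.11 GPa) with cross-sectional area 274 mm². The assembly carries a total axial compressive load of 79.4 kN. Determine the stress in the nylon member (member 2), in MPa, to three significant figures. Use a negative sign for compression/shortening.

A_1 = 463.8 mm².
Equal strain + equilibrium ⇒ each member carries load in proportion to AE: A₁E₁ = 51940000 N, A₂E₂ = 578100 N, ΣAE = 52520000 N.
σ₂ = P·E₂/ΣAE = -79400·2110/52520000 = -3.19 MPa.

-3.19 MPa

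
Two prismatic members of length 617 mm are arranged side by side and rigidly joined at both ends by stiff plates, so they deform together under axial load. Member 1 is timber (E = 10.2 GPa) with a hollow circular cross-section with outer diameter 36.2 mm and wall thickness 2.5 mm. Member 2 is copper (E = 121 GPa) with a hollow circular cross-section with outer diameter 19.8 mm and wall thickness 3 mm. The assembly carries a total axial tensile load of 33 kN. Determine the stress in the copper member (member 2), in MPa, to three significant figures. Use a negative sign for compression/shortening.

A_1 = 264.7 mm².
A_2 = 158.3 mm².
Equal strain + equilibrium ⇒ each member carries load in proportion to AE: A₁E₁ = 2700000 N, A₂E₂ = 19160000 N, ΣAE = 21860000 N.
σ₂ = P·E₂/ΣAE = 33000·121000/21860000 = 182.7 MPa.

183 MPa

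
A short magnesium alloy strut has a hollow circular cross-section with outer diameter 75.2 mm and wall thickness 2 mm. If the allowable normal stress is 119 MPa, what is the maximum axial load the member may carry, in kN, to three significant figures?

54.7 kN

A = 459.9 mm².
P_max = σ_allow · A = 119 · 459.9 = 54730 N = 54.73 kN.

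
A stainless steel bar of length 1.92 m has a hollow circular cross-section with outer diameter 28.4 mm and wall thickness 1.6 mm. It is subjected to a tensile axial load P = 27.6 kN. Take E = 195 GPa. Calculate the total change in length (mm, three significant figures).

2.02 mm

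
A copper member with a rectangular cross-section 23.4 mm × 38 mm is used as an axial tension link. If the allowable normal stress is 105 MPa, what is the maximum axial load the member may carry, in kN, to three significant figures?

A = 889.2 mm².
P_max = σ_allow · A = 105 · 889.2 = 93370 N = 93.37 kN.

93.4 kN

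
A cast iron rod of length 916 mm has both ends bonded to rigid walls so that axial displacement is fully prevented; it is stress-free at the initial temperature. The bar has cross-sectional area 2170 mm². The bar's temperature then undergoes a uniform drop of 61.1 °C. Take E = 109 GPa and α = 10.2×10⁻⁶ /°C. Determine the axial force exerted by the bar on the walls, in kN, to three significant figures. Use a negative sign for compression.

Free thermal expansion αLΔT = 10.2e-6 · 916 · -61.1 = -0.5709 mm.
The walls impose strain ε = −(-0.5709)/916 = 6.2322e-04; σ = Eε = 109000 · 6.2322e-04 = 67.93 MPa.
Wall reaction R = σ·A = 67.93·2170 = 147400 N = 147.4 kN.

147 kN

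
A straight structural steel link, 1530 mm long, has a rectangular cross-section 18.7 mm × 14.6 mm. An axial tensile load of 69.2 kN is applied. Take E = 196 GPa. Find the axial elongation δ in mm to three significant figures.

A = 273 mm².
δ_mech = NL/(AE) = 69200·1530/(273·196000) = 1.979 mm.

1.98 mm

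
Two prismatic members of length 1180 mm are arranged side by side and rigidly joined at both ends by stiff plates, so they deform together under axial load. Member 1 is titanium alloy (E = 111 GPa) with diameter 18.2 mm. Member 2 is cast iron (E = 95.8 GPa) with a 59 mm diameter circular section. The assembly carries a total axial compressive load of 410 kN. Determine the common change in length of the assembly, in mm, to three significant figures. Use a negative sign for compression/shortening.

-1.66 mm

A_1 = 260.2 mm².
A_2 = 2734 mm².
Equal strain + equilibrium ⇒ each member carries load in proportion to AE: A₁E₁ = 28880000 N, A₂E₂ = 261900000 N, ΣAE = 290800000 N.
δ = PL/ΣAE = -410000·1180/290800000 = -1.664 mm.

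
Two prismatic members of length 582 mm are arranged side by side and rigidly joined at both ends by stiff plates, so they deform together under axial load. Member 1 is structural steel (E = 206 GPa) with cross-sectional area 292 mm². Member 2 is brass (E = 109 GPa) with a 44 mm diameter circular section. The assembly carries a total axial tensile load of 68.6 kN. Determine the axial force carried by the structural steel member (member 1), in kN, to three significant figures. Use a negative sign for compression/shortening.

18.3 kN

A_2 = 1521 mm².
Equal strain + equilibrium ⇒ each member carries load in proportion to AE: A₁E₁ = 60150000 N, A₂E₂ = 165700000 N, ΣAE = 225900000 N.
F₁ = P·A₁E₁/ΣAE = 68600·60150000/225900000 = 18270 N.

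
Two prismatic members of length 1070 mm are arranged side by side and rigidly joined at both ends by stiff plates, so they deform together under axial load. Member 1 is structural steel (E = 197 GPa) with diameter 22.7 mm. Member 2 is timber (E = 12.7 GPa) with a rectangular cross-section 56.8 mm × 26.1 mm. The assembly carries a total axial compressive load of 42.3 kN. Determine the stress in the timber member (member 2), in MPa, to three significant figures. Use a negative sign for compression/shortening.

-5.45 MPa

A_1 = 404.7 mm².
A_2 = 1482 mm².
Equal strain + equilibrium ⇒ each member carries load in proportion to AE: A₁E₁ = 79730000 N, A₂E₂ = 18830000 N, ΣAE = 98550000 N.
σ₂ = P·E₂/ΣAE = -42300·12700/98550000 = -5.451 MPa.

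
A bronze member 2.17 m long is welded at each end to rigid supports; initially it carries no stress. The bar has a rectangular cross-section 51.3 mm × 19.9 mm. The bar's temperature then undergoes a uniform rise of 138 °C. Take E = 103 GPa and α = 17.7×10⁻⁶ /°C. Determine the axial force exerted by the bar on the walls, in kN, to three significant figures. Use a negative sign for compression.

Free thermal expansion αLΔT = 17.7e-6 · 2170 · 138 = 5.3 mm.
The walls impose strain ε = −(5.3)/2170 = -2.4426e-03; σ = Eε = 103000 · -2.4426e-03 = -251.6 MPa.
Wall reaction R = σ·A = -251.6·1021 = -256800 N = -256.8 kN.

-257 kN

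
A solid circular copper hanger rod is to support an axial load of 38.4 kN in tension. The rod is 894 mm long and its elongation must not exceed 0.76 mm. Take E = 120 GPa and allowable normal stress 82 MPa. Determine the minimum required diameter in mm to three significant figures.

Required area A ≥ P/σ_allow = 38400/82 = 468.3 mm².
For a solid circular section, d ≥ √(4A/π) = 24.42 mm.
Elongation limit: A ≥ PL/(Eδ_allow) = 38400·894/(120000·0.76) = 376.4 mm² ⇒ d ≥ 21.89 mm.
The stress limit governs.

24.4 mm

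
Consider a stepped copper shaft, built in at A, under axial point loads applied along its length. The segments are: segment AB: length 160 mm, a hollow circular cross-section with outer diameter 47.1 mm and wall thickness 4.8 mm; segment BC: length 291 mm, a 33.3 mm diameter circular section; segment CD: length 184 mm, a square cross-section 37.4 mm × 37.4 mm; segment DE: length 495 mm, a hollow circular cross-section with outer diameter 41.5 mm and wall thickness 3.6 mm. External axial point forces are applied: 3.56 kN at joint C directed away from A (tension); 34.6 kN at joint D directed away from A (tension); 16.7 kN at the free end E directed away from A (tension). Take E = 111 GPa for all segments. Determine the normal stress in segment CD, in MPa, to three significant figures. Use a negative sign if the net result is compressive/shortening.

Internal axial forces (sectioning from the free end, tension +): N_DE = 16.7 kN, N_CD = 51.3 kN, N_BC = 54.86 kN, N_AB = 54.86 kN.
A_CD = 1399 mm².
σ_CD = N_CD/A_CD = 51300/1399 = 36.68 MPa.

36.7 MPa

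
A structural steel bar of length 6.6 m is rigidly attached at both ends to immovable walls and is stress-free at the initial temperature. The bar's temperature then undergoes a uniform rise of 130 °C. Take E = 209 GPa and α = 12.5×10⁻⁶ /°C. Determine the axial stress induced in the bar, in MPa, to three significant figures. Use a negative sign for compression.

Free thermal expansion αLΔT = 12.5e-6 · 6600 · 130 = 10.72 mm.
The walls impose strain ε = −(10.72)/6600 = -1.6250e-03; σ = Eε = 209000 · -1.6250e-03 = -339.6 MPa.

-340 MPa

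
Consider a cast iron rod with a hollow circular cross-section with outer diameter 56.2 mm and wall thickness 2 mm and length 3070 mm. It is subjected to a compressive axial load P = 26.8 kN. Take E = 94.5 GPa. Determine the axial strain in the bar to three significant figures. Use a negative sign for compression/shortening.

-8.33e-04

A = 340.5 mm².
σ = N/A = -78.7 MPa; ε = σ/E = -78.7/94500 = -8.328e-04.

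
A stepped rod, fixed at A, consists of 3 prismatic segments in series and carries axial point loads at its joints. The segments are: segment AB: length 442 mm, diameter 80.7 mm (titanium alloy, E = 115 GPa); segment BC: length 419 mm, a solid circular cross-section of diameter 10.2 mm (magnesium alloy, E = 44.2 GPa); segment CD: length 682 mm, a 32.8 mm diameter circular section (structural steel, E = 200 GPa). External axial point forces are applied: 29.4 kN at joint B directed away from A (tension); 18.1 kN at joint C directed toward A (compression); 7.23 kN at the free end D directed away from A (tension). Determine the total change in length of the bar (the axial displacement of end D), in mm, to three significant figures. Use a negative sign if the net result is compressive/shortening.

-1.22 mm

Internal axial forces (sectioning from the free end, tension +): N_CD = 7.23 kN, N_BC = -10.87 kN, N_AB = 18.53 kN.
A_AB = 5115 mm².
A_BC = 81.71 mm².
A_CD = 845 mm².
δ_AB = 18530·442/(5115·115000) = 0.01392 mm
δ_BC = -10870·419/(81.71·44200) = -1.261 mm
δ_CD = 7230·682/(845·200000) = 0.02918 mm
δ = Σδ_i = -1.218 mm.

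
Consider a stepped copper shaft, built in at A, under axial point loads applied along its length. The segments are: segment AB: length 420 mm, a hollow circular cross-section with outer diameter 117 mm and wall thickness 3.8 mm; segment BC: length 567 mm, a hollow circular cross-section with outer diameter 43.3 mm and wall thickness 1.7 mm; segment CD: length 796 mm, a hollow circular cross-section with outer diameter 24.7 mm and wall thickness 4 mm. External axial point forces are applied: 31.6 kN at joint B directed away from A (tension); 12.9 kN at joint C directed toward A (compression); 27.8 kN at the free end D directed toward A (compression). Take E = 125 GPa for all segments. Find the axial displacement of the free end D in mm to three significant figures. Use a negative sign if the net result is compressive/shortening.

-1.53 mm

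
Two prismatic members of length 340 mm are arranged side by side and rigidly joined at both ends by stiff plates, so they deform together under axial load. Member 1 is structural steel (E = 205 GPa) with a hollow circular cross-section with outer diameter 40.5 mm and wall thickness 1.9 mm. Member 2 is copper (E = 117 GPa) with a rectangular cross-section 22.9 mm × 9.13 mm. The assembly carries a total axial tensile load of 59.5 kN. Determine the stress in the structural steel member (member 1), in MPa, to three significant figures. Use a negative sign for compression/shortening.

170 MPa

A_1 = 230.4 mm².
A_2 = 209.1 mm².
Equal strain + equilibrium ⇒ each member carries load in proportion to AE: A₁E₁ = 47230000 N, A₂E₂ = 24460000 N, ΣAE = 71690000 N.
σ₁ = P·E₁/ΣAE = 59500·205000/71690000 = 170.1 MPa.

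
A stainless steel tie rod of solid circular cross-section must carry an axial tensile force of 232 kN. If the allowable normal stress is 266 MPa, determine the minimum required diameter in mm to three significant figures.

33.3 mm

Required area A ≥ P/σ_allow = 232000/266 = 872.2 mm².
For a solid circular section, d ≥ √(4A/π) = 33.32 mm.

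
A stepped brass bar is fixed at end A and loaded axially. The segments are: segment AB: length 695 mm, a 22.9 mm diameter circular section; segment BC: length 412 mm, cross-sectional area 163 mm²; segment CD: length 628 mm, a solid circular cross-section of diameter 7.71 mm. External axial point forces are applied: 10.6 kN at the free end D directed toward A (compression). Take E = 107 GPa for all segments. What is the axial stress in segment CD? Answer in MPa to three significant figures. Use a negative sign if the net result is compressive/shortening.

Internal axial forces (sectioning from the free end, tension +): N_CD = -10.6 kN, N_BC = -10.6 kN, N_AB = -10.6 kN.
A_CD = 46.69 mm².
σ_CD = N_CD/A_CD = -10600/46.69 = -227 MPa.

-227 MPa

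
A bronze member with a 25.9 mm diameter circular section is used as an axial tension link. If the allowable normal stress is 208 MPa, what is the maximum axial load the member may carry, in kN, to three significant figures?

110 kN

A = 526.9 mm².
P_max = σ_allow · A = 208 · 526.9 = 109600 N = 109.6 kN.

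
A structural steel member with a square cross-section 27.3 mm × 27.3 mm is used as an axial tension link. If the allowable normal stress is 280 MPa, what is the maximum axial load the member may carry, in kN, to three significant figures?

209 kN

A = 745.3 mm².
P_max = σ_allow · A = 280 · 745.3 = 208700 N = 208.7 kN.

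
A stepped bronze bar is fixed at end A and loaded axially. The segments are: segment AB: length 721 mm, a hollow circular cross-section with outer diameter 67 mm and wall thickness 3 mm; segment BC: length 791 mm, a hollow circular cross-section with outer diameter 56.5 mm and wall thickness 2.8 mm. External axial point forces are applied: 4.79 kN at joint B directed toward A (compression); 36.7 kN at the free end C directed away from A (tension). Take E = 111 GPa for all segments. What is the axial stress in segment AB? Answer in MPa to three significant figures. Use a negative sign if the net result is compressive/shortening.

Internal axial forces (sectioning from the free end, tension +): N_BC = 36.7 kN, N_AB = 31.91 kN.
A_AB = 603.2 mm².
σ_AB = N_AB/A_AB = 31910/603.2 = 52.9 MPa.

52.9 MPa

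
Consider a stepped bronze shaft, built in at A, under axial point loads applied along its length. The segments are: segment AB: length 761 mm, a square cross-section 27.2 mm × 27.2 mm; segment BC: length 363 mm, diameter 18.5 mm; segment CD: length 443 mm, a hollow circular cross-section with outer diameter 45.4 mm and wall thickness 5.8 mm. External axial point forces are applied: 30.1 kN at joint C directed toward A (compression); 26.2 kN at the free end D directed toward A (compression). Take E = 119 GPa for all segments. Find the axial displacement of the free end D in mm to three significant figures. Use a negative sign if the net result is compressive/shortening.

Internal axial forces (sectioning from the free end, tension +): N_CD = -26.2 kN, N_BC = -56.3 kN, N_AB = -56.3 kN.
A_AB = 739.8 mm².
A_BC = 268.8 mm².
A_CD = 721.6 mm².
δ_AB = -56300·761/(739.8·119000) = -0.4866 mm
δ_BC = -56300·363/(268.8·119000) = -0.6389 mm
δ_CD = -26200·443/(721.6·119000) = -0.1352 mm
δ = Σδ_i = -1.261 mm.

-1.26 mm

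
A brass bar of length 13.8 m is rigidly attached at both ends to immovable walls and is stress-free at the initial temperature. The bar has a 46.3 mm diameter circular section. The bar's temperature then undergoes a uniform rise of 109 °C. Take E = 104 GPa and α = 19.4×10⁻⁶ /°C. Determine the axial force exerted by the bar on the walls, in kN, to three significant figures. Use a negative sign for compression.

-370 kN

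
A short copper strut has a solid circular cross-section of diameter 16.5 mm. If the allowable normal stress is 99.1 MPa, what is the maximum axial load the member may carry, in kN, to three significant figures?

A = 213.8 mm².
P_max = σ_allow · A = 99.1 · 213.8 = 21190 N = 21.19 kN.

21.2 kN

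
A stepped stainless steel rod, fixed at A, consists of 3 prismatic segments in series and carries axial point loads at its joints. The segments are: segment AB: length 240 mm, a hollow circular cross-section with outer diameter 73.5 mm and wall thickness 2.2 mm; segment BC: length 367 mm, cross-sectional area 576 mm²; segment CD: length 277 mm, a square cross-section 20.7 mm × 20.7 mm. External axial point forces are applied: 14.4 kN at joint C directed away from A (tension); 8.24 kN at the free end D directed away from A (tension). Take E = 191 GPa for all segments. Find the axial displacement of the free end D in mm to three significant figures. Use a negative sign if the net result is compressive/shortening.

0.161 mm

Internal axial forces (sectioning from the free end, tension +): N_CD = 8.24 kN, N_BC = 22.64 kN, N_AB = 22.64 kN.
A_AB = 492.8 mm².
A_CD = 428.5 mm².
δ_AB = 22640·240/(492.8·191000) = 0.05773 mm
δ_BC = 22640·367/(576·191000) = 0.07552 mm
δ_CD = 8240·277/(428.5·191000) = 0.02789 mm
δ = Σδ_i = 0.1611 mm.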